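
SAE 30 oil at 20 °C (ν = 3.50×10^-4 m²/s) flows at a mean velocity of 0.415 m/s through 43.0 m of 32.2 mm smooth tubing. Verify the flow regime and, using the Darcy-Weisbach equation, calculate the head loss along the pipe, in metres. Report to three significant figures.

Re = VD/ν = 0.415·0.03220/3.50×10^-4 = 38.2 → laminar (Re < 2300)
f = 64/Re = 1.676
h_f = f(L/D)V²/(2g) = 1.676·(43.0/0.03220)·0.415²/(2·9.81) = 19.65 m

h_f ≈ 19.6 m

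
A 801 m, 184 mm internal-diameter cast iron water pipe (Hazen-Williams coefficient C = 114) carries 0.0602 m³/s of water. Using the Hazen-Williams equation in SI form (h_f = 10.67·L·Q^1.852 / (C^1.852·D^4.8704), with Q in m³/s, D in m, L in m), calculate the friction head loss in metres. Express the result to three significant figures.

h_f ≈ 27.7 m

h_f = 10.67·801·0.0602^1.852 / (114^1.852·0.184^4.8704) = 27.72 m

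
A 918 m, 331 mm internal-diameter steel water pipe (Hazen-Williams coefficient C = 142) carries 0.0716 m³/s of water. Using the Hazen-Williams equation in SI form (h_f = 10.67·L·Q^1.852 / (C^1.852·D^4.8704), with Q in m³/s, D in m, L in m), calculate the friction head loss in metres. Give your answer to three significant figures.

h_f ≈ 1.67 m

h_f = 10.67·918·0.0716^1.852 / (142^1.852·0.331^4.8704) = 1.671 m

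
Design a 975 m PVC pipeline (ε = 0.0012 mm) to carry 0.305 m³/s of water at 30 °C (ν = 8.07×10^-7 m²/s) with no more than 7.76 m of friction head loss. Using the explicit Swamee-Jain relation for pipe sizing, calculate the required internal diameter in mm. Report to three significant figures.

Swamee-Jain (Type III): D = 0.66·[ε^1.25·(LQ²/(gh_f))^4.75 + ν·Q^9.4·(L/(gh_f))^5.2]^0.04
LQ²/(gh_f) = 1.191; L/(gh_f) = 12.81
Term 1 = ε^1.25·(…)^4.75 = 9.13×10^-8; Term 2 = ν·Q^9.4·(…)^5.2 = 6.58×10^-6
D = 0.66·(9.13×10^-8 + 6.58×10^-6)^0.04 = 0.4097 m = 410 mm
Check: V = 2.31 m/s, Re = 1.17×10^6, f = 0.01138, h_f = 7.38 m ≈ 7.76 m ✓

D ≈ 410 mm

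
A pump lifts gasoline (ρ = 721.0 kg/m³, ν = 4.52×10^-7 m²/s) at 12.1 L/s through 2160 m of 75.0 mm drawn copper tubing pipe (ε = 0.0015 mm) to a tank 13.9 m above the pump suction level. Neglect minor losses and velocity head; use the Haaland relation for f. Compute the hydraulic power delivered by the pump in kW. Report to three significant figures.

P_hyd ≈ 13.9 kW

V = 4Q/(πD²) = 2.739 m/s; Re = 4.54×10^5; ε/D = 2.00×10^-5; f = 0.01351
h_f = f(L/D)V²/2g = 148.8 m
Total head H = z + h_f = 13.9 + 148.8 = 162.7 m
P_hyd = ρgQH = 721.0·9.81·0.0121·162.7 = 13.92 kW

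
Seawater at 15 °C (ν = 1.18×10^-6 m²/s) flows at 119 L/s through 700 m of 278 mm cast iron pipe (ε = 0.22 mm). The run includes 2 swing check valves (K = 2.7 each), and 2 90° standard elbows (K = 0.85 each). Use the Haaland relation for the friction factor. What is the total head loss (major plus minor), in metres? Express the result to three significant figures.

V = 4Q/(πD²) = 1.961 m/s; V²/2g = 0.1959 m
Re = 4.62×10^5, ε/D = 7.91×10^-4 → f = 0.01926 (Haaland)
Major: h_f = f(L/D)·V²/2g = 0.01926·2518·0.1959 = 9.502 m
Minor: ΣK = 7.10; h_m = ΣK·V²/2g = 1.391 m
Total H_L = 9.502 + 1.391 = 10.89 m

H_L ≈ 10.9 m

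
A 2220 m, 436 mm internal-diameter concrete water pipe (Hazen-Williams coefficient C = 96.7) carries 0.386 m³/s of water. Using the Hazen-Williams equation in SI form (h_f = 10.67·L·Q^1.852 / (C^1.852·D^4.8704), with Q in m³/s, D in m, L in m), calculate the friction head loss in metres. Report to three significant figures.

h_f ≈ 48.7 m

h_f = 10.67·2220·0.386^1.852 / (96.7^1.852·0.436^4.8704) = 48.72 m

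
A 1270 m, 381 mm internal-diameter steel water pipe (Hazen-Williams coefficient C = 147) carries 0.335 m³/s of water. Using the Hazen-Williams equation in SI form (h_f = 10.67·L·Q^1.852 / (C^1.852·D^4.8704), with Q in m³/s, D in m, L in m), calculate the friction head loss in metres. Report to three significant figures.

h_f ≈ 19.0 m

h_f = 10.67·1270·0.335^1.852 / (147^1.852·0.381^4.8704) = 19.03 m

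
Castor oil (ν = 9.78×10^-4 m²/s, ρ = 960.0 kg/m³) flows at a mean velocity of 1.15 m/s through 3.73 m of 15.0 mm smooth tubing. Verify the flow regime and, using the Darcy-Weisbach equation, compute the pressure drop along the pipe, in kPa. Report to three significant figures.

Re = VD/ν = 1.15·0.01500/9.78×10^-4 = 17.6 → laminar (Re < 2300)
f = 64/Re = 3.629
h_f = f(L/D)V²/(2g) = 3.629·(3.73/0.01500)·1.15²/(2·9.81) = 60.82 m
Δp = ρg·h_f = 960.0·9.81·60.82 = 572.8 kPa

Δp ≈ 573 kPa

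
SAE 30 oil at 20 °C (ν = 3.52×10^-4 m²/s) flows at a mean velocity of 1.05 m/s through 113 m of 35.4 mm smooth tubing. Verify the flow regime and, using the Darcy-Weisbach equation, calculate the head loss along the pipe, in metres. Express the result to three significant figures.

h_f ≈ 109 m

Re = VD/ν = 1.05·0.03540/3.52×10^-4 = 106 → laminar (Re < 2300)
f = 64/Re = 0.6061
h_f = f(L/D)V²/(2g) = 0.6061·(113/0.03540)·1.05²/(2·9.81) = 108.7 m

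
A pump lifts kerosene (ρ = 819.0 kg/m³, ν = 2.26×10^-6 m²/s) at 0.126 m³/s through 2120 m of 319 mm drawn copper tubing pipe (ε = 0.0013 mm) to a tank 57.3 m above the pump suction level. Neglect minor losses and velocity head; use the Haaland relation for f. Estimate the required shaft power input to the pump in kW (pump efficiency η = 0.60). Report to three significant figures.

V = 4Q/(πD²) = 1.577 m/s; Re = 2.23×10^5; ε/D = 4.08×10^-6; f = 0.01521
h_f = f(L/D)V²/2g = 12.80 m
Total head H = z + h_f = 57.3 + 12.80 = 70.10 m
P_hyd = ρgQH = 819.0·9.81·0.126·70.10 = 70.97 kW
P_shaft = P_hyd/η = 70.97/0.60 = 118.3 kW

P_shaft ≈ 118 kW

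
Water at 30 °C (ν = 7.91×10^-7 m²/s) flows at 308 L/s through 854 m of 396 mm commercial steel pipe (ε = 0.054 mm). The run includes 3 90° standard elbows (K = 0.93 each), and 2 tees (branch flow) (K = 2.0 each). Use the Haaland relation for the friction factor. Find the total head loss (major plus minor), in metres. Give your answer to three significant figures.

V = 4Q/(πD²) = 2.501 m/s; V²/2g = 0.3187 m
Re = 1.25×10^6, ε/D = 1.36×10^-4 → f = 0.01364 (Haaland)
Major: h_f = f(L/D)·V²/2g = 0.01364·2157·0.3187 = 9.376 m
Minor: ΣK = 6.79; h_m = ΣK·V²/2g = 2.164 m
Total H_L = 9.376 + 2.164 = 11.54 m

H_L ≈ 11.5 m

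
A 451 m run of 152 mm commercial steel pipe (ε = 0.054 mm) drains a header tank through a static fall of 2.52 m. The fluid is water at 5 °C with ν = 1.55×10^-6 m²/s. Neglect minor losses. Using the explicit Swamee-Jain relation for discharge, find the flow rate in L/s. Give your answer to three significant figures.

Q ≈ 16.5 L/s

Swamee-Jain (Type II): Q = -0.965·√(gD⁵h_f/L)·ln[ε/(3.7D) + √(3.17ν²L/(gD³h_f))]
√(gD⁵h_f/L) = √(9.81·0.152⁵·2.52/451) = 0.002109
ε/(3.7D) = 9.60×10^-5; √(3.17ν²L/(gD³h_f)) = 1.99×10^-4
Q = -0.965·0.002109·ln(2.949×10^-4) = 0.01654 m³/s
Check: V = 0.912 m/s, Re = 8.94×10^4, f = 0.02009, h_f = 2.53 m ≈ 2.52 m ✓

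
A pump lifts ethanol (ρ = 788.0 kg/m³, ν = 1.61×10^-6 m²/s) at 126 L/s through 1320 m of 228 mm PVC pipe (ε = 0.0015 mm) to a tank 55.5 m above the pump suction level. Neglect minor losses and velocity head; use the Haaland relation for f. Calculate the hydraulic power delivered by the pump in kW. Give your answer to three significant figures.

V = 4Q/(πD²) = 3.086 m/s; Re = 4.37×10^5; ε/D = 6.58×10^-6; f = 0.01345
h_f = f(L/D)V²/2g = 37.80 m
Total head H = z + h_f = 55.5 + 37.80 = 93.30 m
P_hyd = ρgQH = 788.0·9.81·0.126·93.30 = 90.87 kW

P_hyd ≈ 90.9 kW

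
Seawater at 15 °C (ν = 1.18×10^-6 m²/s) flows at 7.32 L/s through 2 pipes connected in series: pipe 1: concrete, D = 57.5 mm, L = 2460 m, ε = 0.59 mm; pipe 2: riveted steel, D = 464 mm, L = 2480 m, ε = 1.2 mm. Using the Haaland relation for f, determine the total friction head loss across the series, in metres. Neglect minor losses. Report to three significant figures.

Pipe 1: V = 2.819 m/s, Re = 1.37×10^5, ε/D = 0.0103, f = 0.03871, h_1 = f(L/D)V²/2g = 670.8 m
Pipe 2: V = 0.04329 m/s, Re = 1.70×10^4, ε/D = 0.00259, f = 0.03125, h_2 = f(L/D)V²/2g = 0.01595 m
Series → Q common, losses add: H = Σh = 670.9 m

H ≈ 671 m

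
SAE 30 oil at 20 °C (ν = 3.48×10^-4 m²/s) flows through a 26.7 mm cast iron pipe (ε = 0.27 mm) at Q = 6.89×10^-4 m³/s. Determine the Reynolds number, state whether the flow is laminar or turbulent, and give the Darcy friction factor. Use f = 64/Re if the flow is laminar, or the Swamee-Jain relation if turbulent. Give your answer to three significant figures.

Re ≈ 94.4; laminar; f = 64/Re ≈ 0.678

V = 4Q/(πD²) = 1.231 m/s
Re = VD/ν = 1.231·0.0267/3.48×10^-4 = 94.4
Re < 2300 → laminar → f = 64/Re = 0.6779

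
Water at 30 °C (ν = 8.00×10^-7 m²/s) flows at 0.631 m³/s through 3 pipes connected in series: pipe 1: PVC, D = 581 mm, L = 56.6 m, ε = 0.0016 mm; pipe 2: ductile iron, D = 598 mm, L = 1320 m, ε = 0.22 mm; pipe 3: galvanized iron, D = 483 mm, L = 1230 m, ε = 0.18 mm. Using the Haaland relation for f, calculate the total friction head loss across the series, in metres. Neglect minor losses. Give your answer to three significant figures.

H ≈ 33.9 m

Pipe 1: V = 2.380 m/s, Re = 1.73×10^6, ε/D = 2.75×10^-6, f = 0.01066, h_1 = f(L/D)V²/2g = 0.2997 m
Pipe 2: V = 2.247 m/s, Re = 1.68×10^6, ε/D = 3.68×10^-4, f = 0.01597, h_2 = f(L/D)V²/2g = 9.070 m
Pipe 3: V = 3.444 m/s, Re = 2.08×10^6, ε/D = 3.73×10^-4, f = 0.01595, h_3 = f(L/D)V²/2g = 24.55 m
Series → Q common, losses add: H = Σh = 33.92 m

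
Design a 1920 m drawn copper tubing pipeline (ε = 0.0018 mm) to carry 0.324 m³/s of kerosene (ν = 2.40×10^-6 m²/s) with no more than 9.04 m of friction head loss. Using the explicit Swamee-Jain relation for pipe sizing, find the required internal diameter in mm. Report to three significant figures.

D ≈ 488 mm

Swamee-Jain (Type III): D = 0.66·[ε^1.25·(LQ²/(gh_f))^4.75 + ν·Q^9.4·(L/(gh_f))^5.2]^0.04
LQ²/(gh_f) = 2.273; L/(gh_f) = 21.65
Term 1 = ε^1.25·(…)^4.75 = 3.26×10^-6; Term 2 = ν·Q^9.4·(…)^5.2 = 5.29×10^-4
D = 0.66·(3.26×10^-6 + 5.29×10^-4)^0.04 = 0.4882 m = 488 mm
Check: V = 1.73 m/s, Re = 3.52×10^5, f = 0.01400, h_f = 8.41 m ≈ 9.04 m ✓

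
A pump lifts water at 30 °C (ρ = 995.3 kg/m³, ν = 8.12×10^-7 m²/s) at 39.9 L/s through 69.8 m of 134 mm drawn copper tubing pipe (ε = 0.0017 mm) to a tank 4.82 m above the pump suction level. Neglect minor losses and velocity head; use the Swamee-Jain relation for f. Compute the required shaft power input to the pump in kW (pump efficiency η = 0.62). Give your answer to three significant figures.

P_shaft ≈ 4.82 kW

V = 4Q/(πD²) = 2.829 m/s; Re = 4.67×10^5; ε/D = 1.27×10^-5; f = 0.01345
h_f = f(L/D)V²/2g = 2.858 m
Total head H = z + h_f = 4.82 + 2.858 = 7.678 m
P_hyd = ρgQH = 995.3·9.81·0.0399·7.678 = 2.991 kW
P_shaft = P_hyd/η = 2.991/0.62 = 4.824 kW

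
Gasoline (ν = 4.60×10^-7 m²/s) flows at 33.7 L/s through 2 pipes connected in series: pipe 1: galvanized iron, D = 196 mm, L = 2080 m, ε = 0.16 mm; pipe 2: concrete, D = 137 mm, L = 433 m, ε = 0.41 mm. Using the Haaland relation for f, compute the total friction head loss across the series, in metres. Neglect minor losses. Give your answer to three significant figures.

H ≈ 35.3 m

Pipe 1: V = 1.117 m/s, Re = 4.76×10^5, ε/D = 8.16×10^-4, f = 0.01937, h_1 = f(L/D)V²/2g = 13.07 m
Pipe 2: V = 2.286 m/s, Re = 6.81×10^5, ε/D = 0.00299, f = 0.02638, h_2 = f(L/D)V²/2g = 22.21 m
Series → Q common, losses add: H = Σh = 35.28 m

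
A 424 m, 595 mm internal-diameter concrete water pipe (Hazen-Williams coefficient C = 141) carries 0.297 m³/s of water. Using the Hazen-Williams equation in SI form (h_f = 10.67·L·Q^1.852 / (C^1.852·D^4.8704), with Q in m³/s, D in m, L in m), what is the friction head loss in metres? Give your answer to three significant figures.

h_f = 10.67·424·0.297^1.852 / (141^1.852·0.595^4.8704) = 0.6265 m

h_f ≈ 0.626 m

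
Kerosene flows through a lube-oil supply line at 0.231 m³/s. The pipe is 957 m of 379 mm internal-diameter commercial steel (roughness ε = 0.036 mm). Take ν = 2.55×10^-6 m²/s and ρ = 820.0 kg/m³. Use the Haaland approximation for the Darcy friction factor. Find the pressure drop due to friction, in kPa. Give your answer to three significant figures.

V = 4Q/(πD²) = 4·0.231/(π·0.379²) = 2.048 m/s
Re = VD/ν = 2.048·0.379/2.55×10^-6 = 3.04×10^5 → turbulent
ε/D = 0.036/379 = 9.50×10^-5
Haaland: f = 0.01515
h_f = f(L/D)V²/(2g) = 0.01515·(957/0.379)·2.048²/(2·9.81) = 8.177 m
Δp = ρg·h_f = 820.0·9.81·8.177 = 65.78 kPa

Δp ≈ 65.8 kPa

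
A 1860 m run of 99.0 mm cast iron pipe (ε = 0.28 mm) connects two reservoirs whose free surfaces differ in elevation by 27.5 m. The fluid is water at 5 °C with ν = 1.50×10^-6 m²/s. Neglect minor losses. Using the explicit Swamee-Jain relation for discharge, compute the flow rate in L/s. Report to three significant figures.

Q ≈ 7.84 L/s

Swamee-Jain (Type II): Q = -0.965·√(gD⁵h_f/L)·ln[ε/(3.7D) + √(3.17ν²L/(gD³h_f))]
√(gD⁵h_f/L) = √(9.81·0.0990⁵·27.5/1860) = 0.001174
ε/(3.7D) = 7.64×10^-4; √(3.17ν²L/(gD³h_f)) = 2.25×10^-4
Q = -0.965·0.001174·ln(9.895×10^-4) = 0.007841 m³/s
Check: V = 1.02 m/s, Re = 6.72×10^4, f = 0.02797, h_f = 27.8 m ≈ 27.5 m ✓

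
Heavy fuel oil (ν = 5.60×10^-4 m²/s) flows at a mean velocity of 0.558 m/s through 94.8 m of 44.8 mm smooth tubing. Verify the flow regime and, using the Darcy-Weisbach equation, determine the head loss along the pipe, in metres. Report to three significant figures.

Re = VD/ν = 0.558·0.04480/5.60×10^-4 = 44.6 → laminar (Re < 2300)
f = 64/Re = 1.434
h_f = f(L/D)V²/(2g) = 1.434·(94.8/0.04480)·0.558²/(2·9.81) = 48.15 m

h_f ≈ 48.1 m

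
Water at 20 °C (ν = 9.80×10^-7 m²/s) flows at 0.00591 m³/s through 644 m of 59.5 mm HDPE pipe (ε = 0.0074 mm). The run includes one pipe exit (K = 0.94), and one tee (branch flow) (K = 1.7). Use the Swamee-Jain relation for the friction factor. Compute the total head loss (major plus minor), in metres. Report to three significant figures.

V = 4Q/(πD²) = 2.126 m/s; V²/2g = 0.2303 m
Re = 1.29×10^5, ε/D = 1.24×10^-4 → f = 0.01778 (Swamee-Jain)
Major: h_f = f(L/D)·V²/2g = 0.01778·10824·0.2303 = 44.31 m
Minor: ΣK = 2.64; h_m = ΣK·V²/2g = 0.6079 m
Total H_L = 44.31 + 0.6079 = 44.92 m

H_L ≈ 44.9 m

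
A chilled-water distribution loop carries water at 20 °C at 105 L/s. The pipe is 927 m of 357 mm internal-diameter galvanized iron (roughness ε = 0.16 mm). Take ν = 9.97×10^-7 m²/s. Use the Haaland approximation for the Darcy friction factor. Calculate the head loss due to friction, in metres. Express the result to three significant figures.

h_f ≈ 2.55 m

V = 4Q/(πD²) = 4·0.105/(π·0.357²) = 1.049 m/s
Re = VD/ν = 1.049·0.357/9.97×10^-7 = 3.76×10^5 → turbulent
ε/D = 0.16/357 = 4.48×10^-4
Haaland: f = 0.01751
h_f = f(L/D)V²/(2g) = 0.01751·(927/0.357)·1.049²/(2·9.81) = 2.550 m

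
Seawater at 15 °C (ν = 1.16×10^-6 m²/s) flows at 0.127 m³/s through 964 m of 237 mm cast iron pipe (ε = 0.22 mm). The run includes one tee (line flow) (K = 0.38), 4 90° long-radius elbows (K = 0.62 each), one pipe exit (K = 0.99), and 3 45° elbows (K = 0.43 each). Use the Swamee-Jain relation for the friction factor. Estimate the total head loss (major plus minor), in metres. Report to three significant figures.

H_L ≈ 36.4 m

V = 4Q/(πD²) = 2.879 m/s; V²/2g = 0.4224 m
Re = 5.88×10^5, ε/D = 9.28×10^-4 → f = 0.01994 (Swamee-Jain)
Major: h_f = f(L/D)·V²/2g = 0.01994·4068·0.4224 = 34.26 m
Minor: ΣK = 5.14; h_m = ΣK·V²/2g = 2.171 m
Total H_L = 34.26 + 2.171 = 36.43 m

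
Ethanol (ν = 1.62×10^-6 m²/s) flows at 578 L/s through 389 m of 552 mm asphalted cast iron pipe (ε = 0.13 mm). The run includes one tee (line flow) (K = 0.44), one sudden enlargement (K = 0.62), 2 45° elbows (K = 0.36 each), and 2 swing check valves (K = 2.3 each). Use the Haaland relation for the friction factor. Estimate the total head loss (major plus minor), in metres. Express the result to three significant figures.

V = 4Q/(πD²) = 2.415 m/s; V²/2g = 0.2973 m
Re = 8.23×10^5, ε/D = 2.36×10^-4 → f = 0.01512 (Haaland)
Major: h_f = f(L/D)·V²/2g = 0.01512·704.7·0.2973 = 3.169 m
Minor: ΣK = 6.38; h_m = ΣK·V²/2g = 1.897 m
Total H_L = 3.169 + 1.897 = 5.066 m

H_L ≈ 5.07 m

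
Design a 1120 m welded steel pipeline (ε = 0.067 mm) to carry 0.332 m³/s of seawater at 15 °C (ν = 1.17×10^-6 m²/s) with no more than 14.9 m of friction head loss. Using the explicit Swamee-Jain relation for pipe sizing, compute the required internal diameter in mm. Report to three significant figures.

D ≈ 402 mm

Swamee-Jain (Type III): D = 0.66·[ε^1.25·(LQ²/(gh_f))^4.75 + ν·Q^9.4·(L/(gh_f))^5.2]^0.04
LQ²/(gh_f) = 0.8446; L/(gh_f) = 7.662
Term 1 = ε^1.25·(…)^4.75 = 2.72×10^-6; Term 2 = ν·Q^9.4·(…)^5.2 = 1.46×10^-6
D = 0.66·(2.72×10^-6 + 1.46×10^-6)^0.04 = 0.4022 m = 402 mm
Check: V = 2.61 m/s, Re = 8.98×10^5, f = 0.01449, h_f = 14.1 m ≈ 14.9 m ✓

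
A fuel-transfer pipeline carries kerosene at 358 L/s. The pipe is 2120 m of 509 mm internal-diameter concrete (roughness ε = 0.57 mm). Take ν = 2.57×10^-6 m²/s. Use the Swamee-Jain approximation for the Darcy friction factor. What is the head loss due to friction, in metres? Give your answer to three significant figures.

h_f ≈ 13.9 m

V = 4Q/(πD²) = 4·0.358/(π·0.509²) = 1.759 m/s
Re = VD/ν = 1.759·0.509/2.57×10^-6 = 3.48×10^5 → turbulent
ε/D = 0.57/509 = 0.00112
Swamee-Jain: f = 0.02111
h_f = f(L/D)V²/(2g) = 0.02111·(2120/0.509)·1.759²/(2·9.81) = 13.87 m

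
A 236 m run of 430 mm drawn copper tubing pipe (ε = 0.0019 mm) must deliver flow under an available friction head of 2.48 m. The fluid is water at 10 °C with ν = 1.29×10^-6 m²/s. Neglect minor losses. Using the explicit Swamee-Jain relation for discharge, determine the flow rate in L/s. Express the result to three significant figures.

Swamee-Jain (Type II): Q = -0.965·√(gD⁵h_f/L)·ln[ε/(3.7D) + √(3.17ν²L/(gD³h_f))]
√(gD⁵h_f/L) = √(9.81·0.430⁵·2.48/236) = 0.03893
ε/(3.7D) = 1.19×10^-6; √(3.17ν²L/(gD³h_f)) = 2.54×10^-5
Q = -0.965·0.03893·ln(2.656×10^-5) = 0.3958 m³/s
Check: V = 2.73 m/s, Re = 9.09×10^5, f = 0.01190, h_f = 2.47 m ≈ 2.48 m ✓

Q ≈ 396 L/s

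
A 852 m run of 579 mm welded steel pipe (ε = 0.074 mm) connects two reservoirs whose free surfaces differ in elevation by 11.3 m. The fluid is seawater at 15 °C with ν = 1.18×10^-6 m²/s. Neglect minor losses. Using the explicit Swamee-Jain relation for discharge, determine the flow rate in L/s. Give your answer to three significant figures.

Q ≈ 883 L/s

Swamee-Jain (Type II): Q = -0.965·√(gD⁵h_f/L)·ln[ε/(3.7D) + √(3.17ν²L/(gD³h_f))]
√(gD⁵h_f/L) = √(9.81·0.579⁵·11.3/852) = 0.09201
ε/(3.7D) = 3.45×10^-5; √(3.17ν²L/(gD³h_f)) = 1.32×10^-5
Q = -0.965·0.09201·ln(4.776×10^-5) = 0.8834 m³/s
Check: V = 3.36 m/s, Re = 1.65×10^6, f = 0.01347, h_f = 11.4 m ≈ 11.3 m ✓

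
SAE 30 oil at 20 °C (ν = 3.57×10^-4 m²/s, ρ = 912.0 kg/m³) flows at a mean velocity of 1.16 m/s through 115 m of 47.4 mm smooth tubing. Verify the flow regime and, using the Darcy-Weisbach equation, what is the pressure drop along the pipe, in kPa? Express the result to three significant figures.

Δp ≈ 619 kPa

Re = VD/ν = 1.16·0.04740/3.57×10^-4 = 154 → laminar (Re < 2300)
f = 64/Re = 0.4155
h_f = f(L/D)V²/(2g) = 0.4155·(115/0.04740)·1.16²/(2·9.81) = 69.14 m
Δp = ρg·h_f = 912.0·9.81·69.14 = 618.6 kPa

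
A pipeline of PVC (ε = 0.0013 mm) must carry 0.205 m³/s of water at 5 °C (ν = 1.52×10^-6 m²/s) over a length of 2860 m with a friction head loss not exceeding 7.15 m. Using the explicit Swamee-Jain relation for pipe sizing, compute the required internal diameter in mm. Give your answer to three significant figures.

Swamee-Jain (Type III): D = 0.66·[ε^1.25·(LQ²/(gh_f))^4.75 + ν·Q^9.4·(L/(gh_f))^5.2]^0.04
LQ²/(gh_f) = 1.714; L/(gh_f) = 40.77
Term 1 = ε^1.25·(…)^4.75 = 5.67×10^-7; Term 2 = ν·Q^9.4·(…)^5.2 = 1.22×10^-4
D = 0.66·(5.67×10^-7 + 1.22×10^-4)^0.04 = 0.4603 m = 460 mm
Check: V = 1.23 m/s, Re = 3.73×10^5, f = 0.01384, h_f = 6.65 m ≈ 7.15 m ✓

D ≈ 460 mm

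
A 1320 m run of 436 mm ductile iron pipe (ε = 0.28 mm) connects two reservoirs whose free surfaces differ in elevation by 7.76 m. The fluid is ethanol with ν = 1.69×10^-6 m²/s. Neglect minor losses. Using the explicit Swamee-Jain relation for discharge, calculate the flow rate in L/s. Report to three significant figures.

Q ≈ 245 L/s

Swamee-Jain (Type II): Q = -0.965·√(gD⁵h_f/L)·ln[ε/(3.7D) + √(3.17ν²L/(gD³h_f))]
√(gD⁵h_f/L) = √(9.81·0.436⁵·7.76/1320) = 0.03014
ε/(3.7D) = 1.74×10^-4; √(3.17ν²L/(gD³h_f)) = 4.35×10^-5
Q = -0.965·0.03014·ln(2.171×10^-4) = 0.2454 m³/s
Check: V = 1.64 m/s, Re = 4.24×10^5, f = 0.01875, h_f = 7.81 m ≈ 7.76 m ✓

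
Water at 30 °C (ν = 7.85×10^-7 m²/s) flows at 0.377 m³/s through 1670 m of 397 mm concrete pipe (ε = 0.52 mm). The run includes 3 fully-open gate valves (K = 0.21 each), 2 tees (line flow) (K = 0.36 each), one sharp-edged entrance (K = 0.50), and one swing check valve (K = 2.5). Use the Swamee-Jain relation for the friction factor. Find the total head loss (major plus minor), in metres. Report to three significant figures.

V = 4Q/(πD²) = 3.046 m/s; V²/2g = 0.4728 m
Re = 1.54×10^6, ε/D = 0.00131 → f = 0.02122 (Swamee-Jain)
Major: h_f = f(L/D)·V²/2g = 0.02122·4207·0.4728 = 42.20 m
Minor: ΣK = 4.35; h_m = ΣK·V²/2g = 2.057 m
Total H_L = 42.20 + 2.057 = 44.26 m

H_L ≈ 44.3 m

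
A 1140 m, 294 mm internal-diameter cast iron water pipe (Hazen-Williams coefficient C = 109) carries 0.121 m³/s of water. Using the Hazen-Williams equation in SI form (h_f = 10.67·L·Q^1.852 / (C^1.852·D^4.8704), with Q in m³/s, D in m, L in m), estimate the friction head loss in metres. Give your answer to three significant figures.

h_f ≈ 15.9 m

h_f = 10.67·1140·0.121^1.852 / (109^1.852·0.294^4.8704) = 15.94 m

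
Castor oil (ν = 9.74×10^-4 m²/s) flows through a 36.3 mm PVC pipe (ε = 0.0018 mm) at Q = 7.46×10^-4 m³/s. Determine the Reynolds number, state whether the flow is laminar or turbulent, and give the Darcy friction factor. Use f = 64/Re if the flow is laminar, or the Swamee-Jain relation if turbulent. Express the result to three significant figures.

Re ≈ 26.9; laminar; f = 64/Re ≈ 2.38

V = 4Q/(πD²) = 0.7208 m/s
Re = VD/ν = 0.7208·0.0363/9.74×10^-4 = 26.9
Re < 2300 → laminar → f = 64/Re = 2.382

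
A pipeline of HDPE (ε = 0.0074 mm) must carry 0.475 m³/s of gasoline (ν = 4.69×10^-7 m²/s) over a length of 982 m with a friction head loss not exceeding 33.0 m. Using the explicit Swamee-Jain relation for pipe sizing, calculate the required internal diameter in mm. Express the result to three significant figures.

Swamee-Jain (Type III): D = 0.66·[ε^1.25·(LQ²/(gh_f))^4.75 + ν·Q^9.4·(L/(gh_f))^5.2]^0.04
LQ²/(gh_f) = 0.6844; L/(gh_f) = 3.033
Term 1 = ε^1.25·(…)^4.75 = 6.37×10^-8; Term 2 = ν·Q^9.4·(…)^5.2 = 1.37×10^-7
D = 0.66·(6.37×10^-8 + 1.37×10^-7)^0.04 = 0.3562 m = 356 mm
Check: V = 4.77 m/s, Re = 3.62×10^6, f = 0.01044, h_f = 33.3 m ≈ 33.0 m ✓

D ≈ 356 mm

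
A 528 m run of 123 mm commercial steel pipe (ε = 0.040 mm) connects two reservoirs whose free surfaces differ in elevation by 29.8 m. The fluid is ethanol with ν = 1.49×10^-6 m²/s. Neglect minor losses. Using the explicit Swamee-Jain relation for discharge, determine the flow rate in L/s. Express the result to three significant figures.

Swamee-Jain (Type II): Q = -0.965·√(gD⁵h_f/L)·ln[ε/(3.7D) + √(3.17ν²L/(gD³h_f))]
√(gD⁵h_f/L) = √(9.81·0.123⁵·29.8/528) = 0.003948
ε/(3.7D) = 8.79×10^-5; √(3.17ν²L/(gD³h_f)) = 8.26×10^-5
Q = -0.965·0.003948·ln(1.705×10^-4) = 0.03306 m³/s
Check: V = 2.78 m/s, Re = 2.30×10^5, f = 0.01768, h_f = 29.9 m ≈ 29.8 m ✓

Q ≈ 33.1 L/s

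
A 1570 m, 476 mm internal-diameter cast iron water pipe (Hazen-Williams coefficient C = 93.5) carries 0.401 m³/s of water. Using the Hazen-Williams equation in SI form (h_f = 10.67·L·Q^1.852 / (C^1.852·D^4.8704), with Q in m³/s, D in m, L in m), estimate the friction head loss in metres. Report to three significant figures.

h_f ≈ 25.7 m

h_f = 10.67·1570·0.401^1.852 / (93.5^1.852·0.476^4.8704) = 25.66 m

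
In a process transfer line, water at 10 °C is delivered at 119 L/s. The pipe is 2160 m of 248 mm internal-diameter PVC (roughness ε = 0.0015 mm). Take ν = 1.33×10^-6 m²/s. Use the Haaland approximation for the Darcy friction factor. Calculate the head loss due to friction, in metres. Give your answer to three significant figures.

V = 4Q/(πD²) = 4·0.119/(π·0.248²) = 2.464 m/s
Re = VD/ν = 2.464·0.248/1.33×10^-6 = 4.59×10^5 → turbulent
ε/D = 0.0015/248 = 6.05×10^-6
Haaland: f = 0.01333
h_f = f(L/D)V²/(2g) = 0.01333·(2160/0.248)·2.464²/(2·9.81) = 35.90 m

h_f ≈ 35.9 m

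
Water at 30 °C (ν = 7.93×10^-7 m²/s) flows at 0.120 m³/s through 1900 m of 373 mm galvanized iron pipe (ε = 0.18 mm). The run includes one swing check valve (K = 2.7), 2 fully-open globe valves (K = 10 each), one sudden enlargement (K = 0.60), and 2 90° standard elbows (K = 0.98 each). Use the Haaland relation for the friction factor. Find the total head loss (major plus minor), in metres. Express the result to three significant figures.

H_L ≈ 7.01 m

V = 4Q/(πD²) = 1.098 m/s; V²/2g = 0.06147 m
Re = 5.17×10^5, ε/D = 4.83×10^-4 → f = 0.01744 (Haaland)
Major: h_f = f(L/D)·V²/2g = 0.01744·5094·0.06147 = 5.461 m
Minor: ΣK = 25.3; h_m = ΣK·V²/2g = 1.553 m
Total H_L = 5.461 + 1.553 = 7.013 m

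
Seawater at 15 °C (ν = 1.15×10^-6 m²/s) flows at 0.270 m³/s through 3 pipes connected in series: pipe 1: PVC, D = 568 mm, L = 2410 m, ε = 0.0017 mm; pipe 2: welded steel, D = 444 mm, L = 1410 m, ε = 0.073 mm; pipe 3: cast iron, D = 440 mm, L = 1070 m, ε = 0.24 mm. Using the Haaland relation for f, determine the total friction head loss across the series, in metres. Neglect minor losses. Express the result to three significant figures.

H ≈ 17.3 m

Pipe 1: V = 1.066 m/s, Re = 5.26×10^5, ε/D = 2.99×10^-6, f = 0.01298, h_1 = f(L/D)V²/2g = 3.187 m
Pipe 2: V = 1.744 m/s, Re = 6.73×10^5, ε/D = 1.64×10^-4, f = 0.01457, h_2 = f(L/D)V²/2g = 7.173 m
Pipe 3: V = 1.776 m/s, Re = 6.79×10^5, ε/D = 5.45×10^-4, f = 0.01766, h_3 = f(L/D)V²/2g = 6.902 m
Series → Q common, losses add: H = Σh = 17.26 m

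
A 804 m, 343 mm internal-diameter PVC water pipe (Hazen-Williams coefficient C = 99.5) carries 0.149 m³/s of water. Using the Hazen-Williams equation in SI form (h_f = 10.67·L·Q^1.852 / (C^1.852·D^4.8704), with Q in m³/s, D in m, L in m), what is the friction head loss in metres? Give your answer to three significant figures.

h_f ≈ 9.24 m

h_f = 10.67·804·0.149^1.852 / (99.5^1.852·0.343^4.8704) = 9.236 m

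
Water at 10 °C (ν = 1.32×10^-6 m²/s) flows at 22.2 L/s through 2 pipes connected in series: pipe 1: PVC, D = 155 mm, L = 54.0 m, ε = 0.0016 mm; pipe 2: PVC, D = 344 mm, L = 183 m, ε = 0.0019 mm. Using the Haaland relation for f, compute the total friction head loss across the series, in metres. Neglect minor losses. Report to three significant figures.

H ≈ 0.442 m

Pipe 1: V = 1.177 m/s, Re = 1.38×10^5, ε/D = 1.03×10^-5, f = 0.01673, h_1 = f(L/D)V²/2g = 0.4111 m
Pipe 2: V = 0.2389 m/s, Re = 6.22×10^4, ε/D = 5.52×10^-6, f = 0.01974, h_2 = f(L/D)V²/2g = 0.03054 m
Series → Q common, losses add: H = Σh = 0.4417 m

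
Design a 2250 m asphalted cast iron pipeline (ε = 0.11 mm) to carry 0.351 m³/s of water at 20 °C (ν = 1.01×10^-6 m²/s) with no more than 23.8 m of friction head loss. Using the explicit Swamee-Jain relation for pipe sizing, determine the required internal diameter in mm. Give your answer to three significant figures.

D ≈ 437 mm

Swamee-Jain (Type III): D = 0.66·[ε^1.25·(LQ²/(gh_f))^4.75 + ν·Q^9.4·(L/(gh_f))^5.2]^0.04
LQ²/(gh_f) = 1.187; L/(gh_f) = 9.637
Term 1 = ε^1.25·(…)^4.75 = 2.55×10^-5; Term 2 = ν·Q^9.4·(…)^5.2 = 7.03×10^-6
D = 0.66·(2.55×10^-5 + 7.03×10^-6)^0.04 = 0.4365 m = 437 mm
Check: V = 2.35 m/s, Re = 1.01×10^6, f = 0.01530, h_f = 22.1 m ≈ 23.8 m ✓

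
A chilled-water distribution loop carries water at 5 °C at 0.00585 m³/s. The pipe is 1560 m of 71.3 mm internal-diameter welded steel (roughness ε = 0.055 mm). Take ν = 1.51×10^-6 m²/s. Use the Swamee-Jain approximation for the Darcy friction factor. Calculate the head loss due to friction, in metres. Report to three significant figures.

V = 4Q/(πD²) = 4·0.00585/(π·0.0713²) = 1.465 m/s
Re = VD/ν = 1.465·0.0713/1.51×10^-6 = 6.92×10^4 → turbulent
ε/D = 0.055/71.3 = 7.71×10^-4
Swamee-Jain: f = 0.02246
h_f = f(L/D)V²/(2g) = 0.02246·(1560/0.0713)·1.465²/(2·9.81) = 53.78 m

h_f ≈ 53.8 m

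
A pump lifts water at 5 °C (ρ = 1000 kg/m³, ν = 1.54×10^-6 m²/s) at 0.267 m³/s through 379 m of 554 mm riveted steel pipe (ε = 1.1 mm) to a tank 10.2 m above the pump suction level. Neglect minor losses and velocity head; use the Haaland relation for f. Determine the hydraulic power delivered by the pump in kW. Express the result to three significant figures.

P_hyd ≈ 29.4 kW

V = 4Q/(πD²) = 1.108 m/s; Re = 3.98×10^5; ε/D = 0.00199; f = 0.02383
h_f = f(L/D)V²/2g = 1.019 m
Total head H = z + h_f = 10.2 + 1.019 = 11.22 m
P_hyd = ρgQH = 1000·9.81·0.267·11.22 = 29.39 kW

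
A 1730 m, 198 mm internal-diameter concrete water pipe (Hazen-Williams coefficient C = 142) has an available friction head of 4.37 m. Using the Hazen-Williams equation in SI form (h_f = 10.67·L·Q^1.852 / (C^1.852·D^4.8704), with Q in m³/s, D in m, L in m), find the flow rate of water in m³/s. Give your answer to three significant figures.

Rearranging: Q = [h_f·C^1.852·D^4.8704 / (10.67·L)]^(1/1.852)
Q = [4.37·142^1.852·0.198^4.8704 / (10.67·1730)]^0.540 = 0.02213 m³/s

Q ≈ 0.0221 m³/s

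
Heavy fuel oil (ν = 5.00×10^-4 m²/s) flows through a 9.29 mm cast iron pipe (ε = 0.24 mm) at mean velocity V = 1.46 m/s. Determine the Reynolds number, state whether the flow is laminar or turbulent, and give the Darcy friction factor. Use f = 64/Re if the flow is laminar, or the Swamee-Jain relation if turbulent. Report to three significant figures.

Re ≈ 27.1; laminar; f = 64/Re ≈ 2.36

Re = VD/ν = 1.460·0.00929/5.00×10^-4 = 27.1
Re < 2300 → laminar → f = 64/Re = 2.359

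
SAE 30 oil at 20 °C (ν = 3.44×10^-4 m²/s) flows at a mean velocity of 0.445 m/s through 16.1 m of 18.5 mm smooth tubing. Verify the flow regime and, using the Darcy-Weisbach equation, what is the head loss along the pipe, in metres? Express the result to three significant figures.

Re = VD/ν = 0.445·0.01850/3.44×10^-4 = 23.9 → laminar (Re < 2300)
f = 64/Re = 2.674
h_f = f(L/D)V²/(2g) = 2.674·(16.1/0.01850)·0.445²/(2·9.81) = 23.49 m

h_f ≈ 23.5 m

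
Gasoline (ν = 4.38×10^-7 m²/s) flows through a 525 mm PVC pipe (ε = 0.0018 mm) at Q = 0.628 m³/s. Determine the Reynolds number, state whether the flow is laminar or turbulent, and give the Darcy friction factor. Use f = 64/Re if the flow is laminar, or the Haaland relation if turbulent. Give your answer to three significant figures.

Re ≈ 3.48×10^6; turbulent; f ≈ 0.00963

V = 4Q/(πD²) = 2.901 m/s
Re = VD/ν = 2.901·0.525/4.38×10^-7 = 3.48×10^6
Re > 4000 → turbulent; ε/D = 3.43×10^-6
Haaland: f = 0.009633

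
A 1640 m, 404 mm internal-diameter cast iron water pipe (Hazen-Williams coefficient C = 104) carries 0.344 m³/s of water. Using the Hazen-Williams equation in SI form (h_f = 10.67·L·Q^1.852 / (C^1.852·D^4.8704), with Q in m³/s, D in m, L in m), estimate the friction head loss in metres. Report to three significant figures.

h_f ≈ 36.8 m

h_f = 10.67·1640·0.344^1.852 / (104^1.852·0.404^4.8704) = 36.83 m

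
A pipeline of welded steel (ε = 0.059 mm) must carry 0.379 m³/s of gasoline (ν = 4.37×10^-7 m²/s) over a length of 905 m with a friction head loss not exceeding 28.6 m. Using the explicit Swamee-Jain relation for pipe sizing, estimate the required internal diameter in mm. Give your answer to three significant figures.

D ≈ 352 mm

Swamee-Jain (Type III): D = 0.66·[ε^1.25·(LQ²/(gh_f))^4.75 + ν·Q^9.4·(L/(gh_f))^5.2]^0.04
LQ²/(gh_f) = 0.4633; L/(gh_f) = 3.226
Term 1 = ε^1.25·(…)^4.75 = 1.34×10^-7; Term 2 = ν·Q^9.4·(…)^5.2 = 2.11×10^-8
D = 0.66·(1.34×10^-7 + 2.11×10^-8)^0.04 = 0.3525 m = 352 mm
Check: V = 3.88 m/s, Re = 3.13×10^6, f = 0.01370, h_f = 27.0 m ≈ 28.6 m ✓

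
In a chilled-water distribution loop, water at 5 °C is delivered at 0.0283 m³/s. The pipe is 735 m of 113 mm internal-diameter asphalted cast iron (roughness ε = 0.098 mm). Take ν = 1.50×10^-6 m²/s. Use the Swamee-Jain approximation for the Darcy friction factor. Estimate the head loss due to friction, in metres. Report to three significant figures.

V = 4Q/(πD²) = 4·0.0283/(π·0.113²) = 2.822 m/s
Re = VD/ν = 2.822·0.113/1.50×10^-6 = 2.13×10^5 → turbulent
ε/D = 0.098/113 = 8.67×10^-4
Swamee-Jain: f = 0.02057
h_f = f(L/D)V²/(2g) = 0.02057·(735/0.113)·2.822²/(2·9.81) = 54.30 m

h_f ≈ 54.3 m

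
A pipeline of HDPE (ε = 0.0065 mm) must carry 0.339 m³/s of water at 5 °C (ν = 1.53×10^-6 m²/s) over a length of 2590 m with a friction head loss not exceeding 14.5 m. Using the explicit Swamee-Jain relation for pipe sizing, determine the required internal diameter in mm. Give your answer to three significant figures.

D ≈ 471 mm

Swamee-Jain (Type III): D = 0.66·[ε^1.25·(LQ²/(gh_f))^4.75 + ν·Q^9.4·(L/(gh_f))^5.2]^0.04
LQ²/(gh_f) = 2.092; L/(gh_f) = 18.21
Term 1 = ε^1.25·(…)^4.75 = 1.09×10^-5; Term 2 = ν·Q^9.4·(…)^5.2 = 2.10×10^-4
D = 0.66·(1.09×10^-5 + 2.10×10^-4)^0.04 = 0.4713 m = 471 mm
Check: V = 1.94 m/s, Re = 5.99×10^5, f = 0.01292, h_f = 13.7 m ≈ 14.5 m ✓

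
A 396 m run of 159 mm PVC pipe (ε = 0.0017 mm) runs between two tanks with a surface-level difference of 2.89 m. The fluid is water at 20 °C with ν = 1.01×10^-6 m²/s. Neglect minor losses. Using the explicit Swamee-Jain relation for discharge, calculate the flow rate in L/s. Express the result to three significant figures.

Q ≈ 23.8 L/s

Swamee-Jain (Type II): Q = -0.965·√(gD⁵h_f/L)·ln[ε/(3.7D) + √(3.17ν²L/(gD³h_f))]
√(gD⁵h_f/L) = √(9.81·0.159⁵·2.89/396) = 0.002697
ε/(3.7D) = 2.89×10^-6; √(3.17ν²L/(gD³h_f)) = 1.06×10^-4
Q = -0.965·0.002697·ln(1.089×10^-4) = 0.02375 m³/s
Check: V = 1.20 m/s, Re = 1.88×10^5, f = 0.01581, h_f = 2.87 m ≈ 2.89 m ✓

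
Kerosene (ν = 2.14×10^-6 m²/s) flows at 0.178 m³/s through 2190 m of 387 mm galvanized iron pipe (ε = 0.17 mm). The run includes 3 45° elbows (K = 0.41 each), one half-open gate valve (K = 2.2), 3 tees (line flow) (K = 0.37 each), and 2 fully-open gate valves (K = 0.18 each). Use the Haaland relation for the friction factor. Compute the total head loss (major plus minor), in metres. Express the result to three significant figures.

H_L ≈ 12.3 m

V = 4Q/(πD²) = 1.513 m/s; V²/2g = 0.1167 m
Re = 2.74×10^5, ε/D = 4.39×10^-4 → f = 0.01783 (Haaland)
Major: h_f = f(L/D)·V²/2g = 0.01783·5659·0.1167 = 11.78 m
Minor: ΣK = 4.90; h_m = ΣK·V²/2g = 0.5719 m
Total H_L = 11.78 + 0.5719 = 12.35 m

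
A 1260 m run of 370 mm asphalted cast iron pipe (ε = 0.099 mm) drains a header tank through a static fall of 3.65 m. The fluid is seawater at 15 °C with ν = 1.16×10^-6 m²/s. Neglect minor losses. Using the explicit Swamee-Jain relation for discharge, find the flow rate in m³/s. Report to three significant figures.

Swamee-Jain (Type II): Q = -0.965·√(gD⁵h_f/L)·ln[ε/(3.7D) + √(3.17ν²L/(gD³h_f))]
√(gD⁵h_f/L) = √(9.81·0.370⁵·3.65/1260) = 0.01404
ε/(3.7D) = 7.23×10^-5; √(3.17ν²L/(gD³h_f)) = 5.44×10^-5
Q = -0.965·0.01404·ln(1.268×10^-4) = 0.1216 m³/s
Check: V = 1.13 m/s, Re = 3.61×10^5, f = 0.01654, h_f = 3.67 m ≈ 3.65 m ✓

Q ≈ 0.122 m³/s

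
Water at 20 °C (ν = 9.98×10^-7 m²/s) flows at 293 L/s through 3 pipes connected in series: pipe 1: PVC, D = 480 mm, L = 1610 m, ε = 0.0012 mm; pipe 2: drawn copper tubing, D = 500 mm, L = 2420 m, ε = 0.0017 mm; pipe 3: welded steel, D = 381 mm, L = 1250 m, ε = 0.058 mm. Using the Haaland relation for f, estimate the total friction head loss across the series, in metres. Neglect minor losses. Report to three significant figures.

H ≈ 27.7 m

Pipe 1: V = 1.619 m/s, Re = 7.79×10^5, ε/D = 2.50×10^-6, f = 0.01212, h_1 = f(L/D)V²/2g = 5.434 m
Pipe 2: V = 1.492 m/s, Re = 7.48×10^5, ε/D = 3.40×10^-6, f = 0.01222, h_2 = f(L/D)V²/2g = 6.713 m
Pipe 3: V = 2.570 m/s, Re = 9.81×10^5, ε/D = 1.52×10^-4, f = 0.01405, h_3 = f(L/D)V²/2g = 15.52 m
Series → Q common, losses add: H = Σh = 27.67 m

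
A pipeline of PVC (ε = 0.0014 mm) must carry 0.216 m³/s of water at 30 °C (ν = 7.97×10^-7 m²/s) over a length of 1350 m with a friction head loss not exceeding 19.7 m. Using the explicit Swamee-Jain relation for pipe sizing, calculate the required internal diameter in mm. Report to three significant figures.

Swamee-Jain (Type III): D = 0.66·[ε^1.25·(LQ²/(gh_f))^4.75 + ν·Q^9.4·(L/(gh_f))^5.2]^0.04
LQ²/(gh_f) = 0.3259; L/(gh_f) = 6.986
Term 1 = ε^1.25·(…)^4.75 = 2.34×10^-10; Term 2 = ν·Q^9.4·(…)^5.2 = 1.08×10^-8
D = 0.66·(2.34×10^-10 + 1.08×10^-8)^0.04 = 0.3172 m = 317 mm
Check: V = 2.73 m/s, Re = 1.09×10^6, f = 0.01156, h_f = 18.7 m ≈ 19.7 m ✓

D ≈ 317 mm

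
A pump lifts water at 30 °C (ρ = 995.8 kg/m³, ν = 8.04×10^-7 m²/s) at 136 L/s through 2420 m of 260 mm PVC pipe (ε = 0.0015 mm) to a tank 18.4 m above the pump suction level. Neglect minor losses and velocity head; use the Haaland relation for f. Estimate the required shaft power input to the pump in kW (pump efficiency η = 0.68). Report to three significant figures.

P_shaft ≈ 109 kW

V = 4Q/(πD²) = 2.562 m/s; Re = 8.28×10^5; ε/D = 5.77×10^-6; f = 0.01205
h_f = f(L/D)V²/2g = 37.51 m
Total head H = z + h_f = 18.4 + 37.51 = 55.91 m
P_hyd = ρgQH = 995.8·9.81·0.136·55.91 = 74.28 kW
P_shaft = P_hyd/η = 74.28/0.68 = 109.2 kW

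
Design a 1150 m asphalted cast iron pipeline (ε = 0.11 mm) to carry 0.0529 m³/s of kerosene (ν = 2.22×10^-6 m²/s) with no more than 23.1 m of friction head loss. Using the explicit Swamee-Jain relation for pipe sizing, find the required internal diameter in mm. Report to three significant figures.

Swamee-Jain (Type III): D = 0.66·[ε^1.25·(LQ²/(gh_f))^4.75 + ν·Q^9.4·(L/(gh_f))^5.2]^0.04
LQ²/(gh_f) = 0.01420; L/(gh_f) = 5.075
Term 1 = ε^1.25·(…)^4.75 = 1.88×10^-14; Term 2 = ν·Q^9.4·(…)^5.2 = 1.04×10^-14
D = 0.66·(1.88×10^-14 + 1.04×10^-14)^0.04 = 0.1897 m = 190 mm
Check: V = 1.87 m/s, Re = 1.60×10^5, f = 0.01973, h_f = 21.3 m ≈ 23.1 m ✓

D ≈ 190 mm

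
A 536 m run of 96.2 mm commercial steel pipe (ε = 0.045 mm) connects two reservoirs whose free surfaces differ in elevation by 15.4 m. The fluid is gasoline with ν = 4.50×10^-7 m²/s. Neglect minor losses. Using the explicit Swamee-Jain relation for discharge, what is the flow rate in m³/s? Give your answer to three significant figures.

Q ≈ 0.0127 m³/s

Swamee-Jain (Type II): Q = -0.965·√(gD⁵h_f/L)·ln[ε/(3.7D) + √(3.17ν²L/(gD³h_f))]
√(gD⁵h_f/L) = √(9.81·0.0962⁵·15.4/536) = 0.001524
ε/(3.7D) = 1.26×10^-4; √(3.17ν²L/(gD³h_f)) = 5.06×10^-5
Q = -0.965·0.001524·ln(1.770×10^-4) = 0.01270 m³/s
Check: V = 1.75 m/s, Re = 3.74×10^5, f = 0.01787, h_f = 15.5 m ≈ 15.4 m ✓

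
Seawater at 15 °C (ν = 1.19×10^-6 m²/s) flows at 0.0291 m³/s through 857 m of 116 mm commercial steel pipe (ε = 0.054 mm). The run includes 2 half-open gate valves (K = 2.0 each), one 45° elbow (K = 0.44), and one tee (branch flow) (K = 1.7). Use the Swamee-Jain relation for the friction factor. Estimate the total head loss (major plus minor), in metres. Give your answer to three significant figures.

H_L ≈ 54.6 m

V = 4Q/(πD²) = 2.754 m/s; V²/2g = 0.3864 m
Re = 2.68×10^5, ε/D = 4.66×10^-4 → f = 0.01828 (Swamee-Jain)
Major: h_f = f(L/D)·V²/2g = 0.01828·7388·0.3864 = 52.19 m
Minor: ΣK = 6.14; h_m = ΣK·V²/2g = 2.373 m
Total H_L = 52.19 + 2.373 = 54.57 m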